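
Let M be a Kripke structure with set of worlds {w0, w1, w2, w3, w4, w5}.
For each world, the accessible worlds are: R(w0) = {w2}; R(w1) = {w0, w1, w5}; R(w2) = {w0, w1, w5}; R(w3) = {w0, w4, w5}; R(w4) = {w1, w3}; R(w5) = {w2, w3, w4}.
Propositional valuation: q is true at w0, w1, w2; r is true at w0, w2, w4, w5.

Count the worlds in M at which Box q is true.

Recall that Box ψ holds at a world iff ψ holds at every accessible world, and Dia ψ holds iff ψ holds at some accessible world.
Let φ = Box q. Evaluate φ at each world:
  w0 (successors {w2}): φ is true.
  w1 (successors {w0, w1, w5}): φ is false.
  w2 (successors {w0, w1, w5}): φ is false.
  w3 (successors {w0, w4, w5}): φ is false.
  w4 (successors {w1, w3}): φ is false.
  w5 (successors {w2, w3, w4}): φ is false.
For instance, at w2:
  At w2: Box q requires q at every successor {w0, w1, w5}.
    q fails at w5, so Box q is false at w2.
Satisfying worlds: {w0}

1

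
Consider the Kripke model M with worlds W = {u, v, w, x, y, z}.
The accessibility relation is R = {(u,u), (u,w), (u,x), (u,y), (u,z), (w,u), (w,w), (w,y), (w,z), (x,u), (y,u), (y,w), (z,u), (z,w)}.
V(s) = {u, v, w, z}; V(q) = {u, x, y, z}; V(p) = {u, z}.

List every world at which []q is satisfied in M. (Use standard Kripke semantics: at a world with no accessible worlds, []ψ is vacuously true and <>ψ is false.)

v, x

Let φ = []q. Evaluate φ at each world:
  u (successors {u, w, x, y, z}): φ is false.
  v (successors ∅): φ is true.
  w (successors {u, w, y, z}): φ is false.
  x (successors {u}): φ is true.
  y (successors {u, w}): φ is false.
  z (successors {u, w}): φ is false.
For instance, at z:
  At z: []q requires q at every successor {u, w}.
    q fails at w, so []q is false at z.
Satisfying worlds: {v, x}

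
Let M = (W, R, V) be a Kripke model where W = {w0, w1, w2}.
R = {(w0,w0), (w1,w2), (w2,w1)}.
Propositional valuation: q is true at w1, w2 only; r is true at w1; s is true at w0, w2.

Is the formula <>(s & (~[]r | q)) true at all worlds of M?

Let φ = <>(s & (~[]r | q)). Evaluate φ at each world:
  w0 (successors {w0}): φ is true.
  w1 (successors {w2}): φ is true.
  w2 (successors {w1}): φ is false.
Detail at w2 (counterexample):
  At w2: <>(s & (~[]r | q)) requires s & (~[]r | q) at some successor in {w1}.
    At w1: s & (~[]r | q) is false.
  So <>(s & (~[]r | q)) is false at w2.

No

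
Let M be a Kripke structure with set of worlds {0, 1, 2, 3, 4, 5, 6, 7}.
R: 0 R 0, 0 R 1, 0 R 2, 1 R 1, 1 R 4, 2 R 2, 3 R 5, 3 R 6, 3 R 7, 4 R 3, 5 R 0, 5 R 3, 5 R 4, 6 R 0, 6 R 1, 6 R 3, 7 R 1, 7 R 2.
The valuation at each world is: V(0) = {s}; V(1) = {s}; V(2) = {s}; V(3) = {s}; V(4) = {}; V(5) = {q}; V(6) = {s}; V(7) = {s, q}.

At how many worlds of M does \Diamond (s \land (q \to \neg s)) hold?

8

Recall that \Diamond ψ holds at a world iff ψ holds at some accessible world.
Let φ = \Diamond (s \land (q \to \neg s)). Evaluate φ at each world:
  0 (successors {0, 1, 2}): φ is true.
  1 (successors {1, 4}): φ is true.
  2 (successors {2}): φ is true.
  3 (successors {5, 6, 7}): φ is true.
  4 (successors {3}): φ is true.
  5 (successors {0, 3, 4}): φ is true.
  6 (successors {0, 1, 3}): φ is true.
  7 (successors {1, 2}): φ is true.
For instance, at 1:
  At 1: \Diamond (s \land (q \to \neg s)) requires s \land (q \to \neg s) at some successor in {1, 4}.
    s \land (q \to \neg s) holds at 1, so \Diamond (s \land (q \to \neg s)) is true at 1.
Satisfying worlds: {0, 1, 2, 3, 4, 5, 6, 7}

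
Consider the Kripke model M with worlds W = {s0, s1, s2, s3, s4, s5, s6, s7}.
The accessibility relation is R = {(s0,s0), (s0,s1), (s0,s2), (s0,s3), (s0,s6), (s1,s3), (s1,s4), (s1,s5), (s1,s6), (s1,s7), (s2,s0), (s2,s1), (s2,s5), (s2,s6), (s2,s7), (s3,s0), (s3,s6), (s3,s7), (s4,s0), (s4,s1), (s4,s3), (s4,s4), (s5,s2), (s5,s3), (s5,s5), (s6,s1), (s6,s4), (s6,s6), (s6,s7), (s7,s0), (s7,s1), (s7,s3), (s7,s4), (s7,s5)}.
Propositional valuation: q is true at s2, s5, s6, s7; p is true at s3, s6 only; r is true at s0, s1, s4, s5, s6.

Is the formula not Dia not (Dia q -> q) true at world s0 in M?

Recall that Dia ψ holds at a world iff ψ holds at some accessible world.
At s0: Dia not (Dia q -> q) is true, so not Dia not (Dia q -> q) is false.
  At s0: Dia not (Dia q -> q) requires not (Dia q -> q) at some successor in {s0, s1, s2, s3, s6}.
    not (Dia q -> q) holds at s0, so Dia not (Dia q -> q) is true at s0.
      At s0: Dia q -> q is false, so not (Dia q -> q) is true.

No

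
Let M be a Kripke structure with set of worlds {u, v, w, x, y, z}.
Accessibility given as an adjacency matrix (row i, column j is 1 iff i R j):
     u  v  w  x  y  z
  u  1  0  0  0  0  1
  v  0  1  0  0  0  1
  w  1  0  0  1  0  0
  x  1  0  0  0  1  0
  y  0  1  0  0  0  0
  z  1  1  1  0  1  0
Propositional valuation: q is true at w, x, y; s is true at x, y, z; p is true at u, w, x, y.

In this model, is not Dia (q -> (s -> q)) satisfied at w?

At w: Dia (q -> (s -> q)) is true, so not Dia (q -> (s -> q)) is false.
  At w: Dia (q -> (s -> q)) requires q -> (s -> q) at some successor in {u, x}.
    q -> (s -> q) holds at u, so Dia (q -> (s -> q)) is true at w.

No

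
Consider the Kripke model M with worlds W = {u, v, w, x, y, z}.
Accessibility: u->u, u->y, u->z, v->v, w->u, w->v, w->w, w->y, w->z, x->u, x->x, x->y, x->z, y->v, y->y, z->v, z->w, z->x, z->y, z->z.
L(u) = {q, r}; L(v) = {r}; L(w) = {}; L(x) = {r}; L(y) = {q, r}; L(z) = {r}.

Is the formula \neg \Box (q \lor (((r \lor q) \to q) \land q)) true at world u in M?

Yes

Recall that \Box ψ holds at a world iff ψ holds at every accessible world, and \Diamond ψ holds iff ψ holds at some accessible world.
At u: \Box (q \lor (((r \lor q) \to q) \land q)) is false, so \neg \Box (q \lor (((r \lor q) \to q) \land q)) is true.
  At u: \Box (q \lor (((r \lor q) \to q) \land q)) requires q \lor (((r \lor q) \to q) \land q) at every successor {u, y, z}.
    q \lor (((r \lor q) \to q) \land q) fails at z, so \Box (q \lor (((r \lor q) \to q) \land q)) is false at u.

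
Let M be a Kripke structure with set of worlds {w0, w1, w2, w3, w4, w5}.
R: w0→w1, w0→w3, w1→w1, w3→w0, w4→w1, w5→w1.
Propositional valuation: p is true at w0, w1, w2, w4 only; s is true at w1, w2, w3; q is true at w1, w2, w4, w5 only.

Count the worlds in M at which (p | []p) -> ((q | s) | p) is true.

Let φ = (p | []p) -> ((q | s) | p). Evaluate φ at each world:
  w0 (successors {w1, w3}): φ is true.
  w1 (successors {w1}): φ is true.
  w2 (successors ∅): φ is true.
  w3 (successors {w0}): φ is true.
  w4 (successors {w1}): φ is true.
  w5 (successors {w1}): φ is true.
For instance, at w0:
  At w0: p | []p is true, (q | s) | p is true, so (p | []p) -> ((q | s) | p) is true.
    At w0: p is true, []p is false, so p | []p is true.
      At w0: []p requires p at every successor {w1, w3}.
        p fails at w3, so []p is false at w0.
Satisfying worlds: {w0, w1, w2, w3, w4, w5}

6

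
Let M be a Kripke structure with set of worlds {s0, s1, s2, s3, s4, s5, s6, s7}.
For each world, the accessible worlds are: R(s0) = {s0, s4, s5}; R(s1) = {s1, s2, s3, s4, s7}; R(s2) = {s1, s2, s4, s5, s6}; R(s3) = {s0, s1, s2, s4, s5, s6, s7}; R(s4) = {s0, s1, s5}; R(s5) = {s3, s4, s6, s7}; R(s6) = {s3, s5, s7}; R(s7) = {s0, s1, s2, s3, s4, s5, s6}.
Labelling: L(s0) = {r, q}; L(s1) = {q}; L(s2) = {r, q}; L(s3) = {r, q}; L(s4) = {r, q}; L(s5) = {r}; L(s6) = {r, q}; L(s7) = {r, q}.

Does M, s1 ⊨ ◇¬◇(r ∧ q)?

No

Recall that ◇ψ holds at a world iff ψ holds at some accessible world.
At s1: ◇¬◇(r ∧ q) requires ¬◇(r ∧ q) at some successor in {s1, s2, s3, s4, s7}.
  At s1: ¬◇(r ∧ q) is false.
  At s2: ¬◇(r ∧ q) is false.
  At s3: ¬◇(r ∧ q) is false.
  At s4: ¬◇(r ∧ q) is false.
  At s7: ¬◇(r ∧ q) is false.
So ◇¬◇(r ∧ q) is false at s1.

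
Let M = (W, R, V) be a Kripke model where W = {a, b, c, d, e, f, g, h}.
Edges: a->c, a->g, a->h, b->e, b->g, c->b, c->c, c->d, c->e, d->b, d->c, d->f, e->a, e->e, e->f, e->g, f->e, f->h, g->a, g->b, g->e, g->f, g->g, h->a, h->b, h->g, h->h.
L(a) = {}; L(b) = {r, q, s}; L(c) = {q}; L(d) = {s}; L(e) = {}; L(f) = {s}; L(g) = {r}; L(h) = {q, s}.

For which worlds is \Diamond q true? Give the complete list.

Let φ = \Diamond q. Evaluate φ at each world:
  a (successors {c, g, h}): φ is true.
  b (successors {e, g}): φ is false.
  c (successors {b, c, d, e}): φ is true.
  d (successors {b, c, f}): φ is true.
  e (successors {a, e, f, g}): φ is false.
  f (successors {e, h}): φ is true.
  g (successors {a, b, e, f, g}): φ is true.
  h (successors {a, b, g, h}): φ is true.
For instance, at a:
  At a: \Diamond q requires q at some successor in {c, g, h}.
    q holds at c, so \Diamond q is true at a.
Satisfying worlds: {a, c, d, f, g, h}

a, c, d, f, g, h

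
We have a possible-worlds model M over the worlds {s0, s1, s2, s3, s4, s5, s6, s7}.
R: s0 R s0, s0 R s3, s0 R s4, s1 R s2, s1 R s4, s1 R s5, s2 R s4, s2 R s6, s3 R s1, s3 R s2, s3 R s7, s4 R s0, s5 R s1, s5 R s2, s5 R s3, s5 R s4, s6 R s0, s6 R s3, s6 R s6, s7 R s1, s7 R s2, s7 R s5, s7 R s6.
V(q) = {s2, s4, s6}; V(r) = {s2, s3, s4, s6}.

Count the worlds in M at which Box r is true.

Let φ = Box r. Evaluate φ at each world:
  s0 (successors {s0, s3, s4}): φ is false.
  s1 (successors {s2, s4, s5}): φ is false.
  s2 (successors {s4, s6}): φ is true.
  s3 (successors {s1, s2, s7}): φ is false.
  s4 (successors {s0}): φ is false.
  s5 (successors {s1, s2, s3, s4}): φ is false.
  s6 (successors {s0, s3, s6}): φ is false.
  s7 (successors {s1, s2, s5, s6}): φ is false.
For instance, at s2:
  At s2: Box r requires r at every successor {s4, s6}.
    At s4: r is true.
    At s6: r is true.
  So Box r is true at s2.
Satisfying worlds: {s2}

1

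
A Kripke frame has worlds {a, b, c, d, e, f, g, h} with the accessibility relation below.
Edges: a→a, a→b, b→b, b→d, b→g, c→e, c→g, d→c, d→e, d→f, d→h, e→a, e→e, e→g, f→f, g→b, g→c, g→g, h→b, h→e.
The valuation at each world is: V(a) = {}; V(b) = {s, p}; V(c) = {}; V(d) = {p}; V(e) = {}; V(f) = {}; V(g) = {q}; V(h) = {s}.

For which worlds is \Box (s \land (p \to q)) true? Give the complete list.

none

Let φ = \Box (s \land (p \to q)). Evaluate φ at each world:
  a (successors {a, b}): φ is false.
  b (successors {b, d, g}): φ is false.
  c (successors {e, g}): φ is false.
  d (successors {c, e, f, h}): φ is false.
  e (successors {a, e, g}): φ is false.
  f (successors {f}): φ is false.
  g (successors {b, c, g}): φ is false.
  h (successors {b, e}): φ is false.
For instance, at g:
  At g: \Box (s \land (p \to q)) requires s \land (p \to q) at every successor {b, c, g}.
    s \land (p \to q) fails at b, so \Box (s \land (p \to q)) is false at g.
Satisfying worlds: none.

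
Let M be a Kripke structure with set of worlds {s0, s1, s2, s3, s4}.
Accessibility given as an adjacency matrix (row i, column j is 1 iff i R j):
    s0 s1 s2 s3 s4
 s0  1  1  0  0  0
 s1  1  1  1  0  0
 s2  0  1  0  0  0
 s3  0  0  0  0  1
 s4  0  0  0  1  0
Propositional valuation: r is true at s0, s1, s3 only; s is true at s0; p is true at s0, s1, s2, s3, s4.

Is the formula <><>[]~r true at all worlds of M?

No

Recall that []ψ holds at a world iff ψ holds at every accessible world, and <>ψ holds iff ψ holds at some accessible world.
Let φ = <><>[]~r. Evaluate φ at each world:
  s0 (successors {s0, s1}): φ is false.
  s1 (successors {s0, s1, s2}): φ is false.
  s2 (successors {s1}): φ is false.
  s3 (successors {s4}): φ is true.
  s4 (successors {s3}): φ is false.
Detail at s0 (counterexample):
  At s0: <><>[]~r requires <>[]~r at some successor in {s0, s1}.
    At s0: <>[]~r is false.
    At s1: <>[]~r is false.
  So <><>[]~r is false at s0.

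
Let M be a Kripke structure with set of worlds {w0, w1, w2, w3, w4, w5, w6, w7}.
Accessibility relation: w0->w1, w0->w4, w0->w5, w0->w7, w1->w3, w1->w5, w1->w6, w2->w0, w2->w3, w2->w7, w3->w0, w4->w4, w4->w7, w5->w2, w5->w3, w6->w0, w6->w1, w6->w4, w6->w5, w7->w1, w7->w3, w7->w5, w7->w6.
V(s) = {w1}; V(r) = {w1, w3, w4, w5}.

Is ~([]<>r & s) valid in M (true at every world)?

Recall that []ψ holds at a world iff ψ holds at every accessible world, and <>ψ holds iff ψ holds at some accessible world.
Let φ = ~([]<>r & s). Evaluate φ at each world:
  w0 (successors {w1, w4, w5, w7}): φ is true.
  w1 (successors {w3, w5, w6}): φ is true.
  w2 (successors {w0, w3, w7}): φ is true.
  w3 (successors {w0}): φ is true.
  w4 (successors {w4, w7}): φ is true.
  w5 (successors {w2, w3}): φ is true.
  w6 (successors {w0, w1, w4, w5}): φ is true.
  w7 (successors {w1, w3, w5, w6}): φ is true.
For instance, at w6:
  At w6: []<>r & s is false, so ~([]<>r & s) is true.
    At w6: []<>r is true, s is false, so []<>r & s is false.
      At w6: []<>r requires <>r at every successor {w0, w1, w4, w5}.
        At w0: <>r is true.
        At w1: <>r is true.
        At w4: <>r is true.
        At w5: <>r is true.
      So []<>r is true at w6.

Yes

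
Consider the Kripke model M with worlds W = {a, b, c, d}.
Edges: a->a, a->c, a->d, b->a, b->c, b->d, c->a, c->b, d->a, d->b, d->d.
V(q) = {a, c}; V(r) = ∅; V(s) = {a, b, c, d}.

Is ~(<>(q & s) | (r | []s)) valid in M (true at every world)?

Let φ = ~(<>(q & s) | (r | []s)). Evaluate φ at each world:
  a (successors {a, c, d}): φ is false.
  b (successors {a, c, d}): φ is false.
  c (successors {a, b}): φ is false.
  d (successors {a, b, d}): φ is false.
Detail at a (counterexample):
  At a: <>(q & s) | (r | []s) is true, so ~(<>(q & s) | (r | []s)) is false.
    At a: <>(q & s) is true, r | []s is true, so <>(q & s) | (r | []s) is true.
      At a: <>(q & s) requires q & s at some successor in {a, c, d}.
        q & s holds at a, so <>(q & s) is true at a.
      At a: r is false, []s is true, so r | []s is true.

No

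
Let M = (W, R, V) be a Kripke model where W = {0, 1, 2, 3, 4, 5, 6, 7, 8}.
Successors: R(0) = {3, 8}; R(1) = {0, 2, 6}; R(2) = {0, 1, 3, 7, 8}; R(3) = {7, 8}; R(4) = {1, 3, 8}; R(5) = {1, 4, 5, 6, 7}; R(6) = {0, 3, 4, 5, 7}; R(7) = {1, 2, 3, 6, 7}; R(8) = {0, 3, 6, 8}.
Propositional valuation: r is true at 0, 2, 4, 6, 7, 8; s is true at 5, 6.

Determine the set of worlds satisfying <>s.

1, 5, 6, 7, 8

Recall that <>ψ holds at a world iff ψ holds at some accessible world.
Let φ = <>s. Evaluate φ at each world:
  0 (successors {3, 8}): φ is false.
  1 (successors {0, 2, 6}): φ is true.
  2 (successors {0, 1, 3, 7, 8}): φ is false.
  3 (successors {7, 8}): φ is false.
  4 (successors {1, 3, 8}): φ is false.
  5 (successors {1, 4, 5, 6, 7}): φ is true.
  6 (successors {0, 3, 4, 5, 7}): φ is true.
  7 (successors {1, 2, 3, 6, 7}): φ is true.
  8 (successors {0, 3, 6, 8}): φ is true.
For instance, at 1:
  At 1: <>s requires s at some successor in {0, 2, 6}.
    s holds at 6, so <>s is true at 1.
Satisfying worlds: {1, 5, 6, 7, 8}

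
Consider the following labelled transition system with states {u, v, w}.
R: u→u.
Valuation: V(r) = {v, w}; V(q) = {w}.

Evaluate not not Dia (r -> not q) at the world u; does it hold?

At u: not Dia (r -> not q) is false, so not not Dia (r -> not q) is true.
  At u: Dia (r -> not q) is true, so not Dia (r -> not q) is false.
    At u: Dia (r -> not q) requires r -> not q at some successor in {u}.
      r -> not q holds at u, so Dia (r -> not q) is true at u.

Yes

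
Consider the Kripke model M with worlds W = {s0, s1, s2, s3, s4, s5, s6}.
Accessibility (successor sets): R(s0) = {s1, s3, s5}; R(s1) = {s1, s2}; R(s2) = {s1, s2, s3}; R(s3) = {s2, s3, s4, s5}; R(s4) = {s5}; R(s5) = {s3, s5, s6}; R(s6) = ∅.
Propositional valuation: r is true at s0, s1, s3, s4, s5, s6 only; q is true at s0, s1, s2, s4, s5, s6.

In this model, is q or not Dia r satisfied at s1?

Yes

At s1: q is true, not Dia r is false, so q or not Dia r is true.
  At s1: Dia r is true, so not Dia r is false.
    At s1: Dia r requires r at some successor in {s1, s2}.
      r holds at s1, so Dia r is true at s1.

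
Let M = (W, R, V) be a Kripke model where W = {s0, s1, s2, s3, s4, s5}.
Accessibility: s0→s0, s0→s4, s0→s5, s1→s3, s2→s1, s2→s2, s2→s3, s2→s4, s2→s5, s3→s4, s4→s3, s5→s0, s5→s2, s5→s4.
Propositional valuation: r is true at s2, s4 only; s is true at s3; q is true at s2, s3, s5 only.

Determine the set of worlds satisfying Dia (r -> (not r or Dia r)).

s0, s1, s2, s4, s5

Recall that Dia ψ holds at a world iff ψ holds at some accessible world.
Let φ = Dia (r -> (not r or Dia r)). Evaluate φ at each world:
  s0 (successors {s0, s4, s5}): φ is true.
  s1 (successors {s3}): φ is true.
  s2 (successors {s1, s2, s3, s4, s5}): φ is true.
  s3 (successors {s4}): φ is false.
  s4 (successors {s3}): φ is true.
  s5 (successors {s0, s2, s4}): φ is true.
For instance, at s5:
  At s5: Dia (r -> (not r or Dia r)) requires r -> (not r or Dia r) at some successor in {s0, s2, s4}.
    r -> (not r or Dia r) holds at s0, so Dia (r -> (not r or Dia r)) is true at s5.
      At s0: r is false, not r or Dia r is true, so r -> (not r or Dia r) is true.
Satisfying worlds: {s0, s1, s2, s4, s5}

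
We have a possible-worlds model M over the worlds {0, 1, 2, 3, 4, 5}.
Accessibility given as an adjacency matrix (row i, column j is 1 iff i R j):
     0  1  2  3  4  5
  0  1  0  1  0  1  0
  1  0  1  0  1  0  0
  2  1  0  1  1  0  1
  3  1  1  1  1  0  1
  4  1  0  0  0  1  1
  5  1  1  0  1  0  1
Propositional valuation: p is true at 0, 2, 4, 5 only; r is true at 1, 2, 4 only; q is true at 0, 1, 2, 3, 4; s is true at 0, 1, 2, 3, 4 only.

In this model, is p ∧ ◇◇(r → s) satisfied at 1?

At 1: p is false, ◇◇(r → s) is true, so p ∧ ◇◇(r → s) is false.
  At 1: ◇◇(r → s) requires ◇(r → s) at some successor in {1, 3}.
    ◇(r → s) holds at 1, so ◇◇(r → s) is true at 1.
      At 1: ◇(r → s) requires r → s at some successor in {1, 3}.
        r → s holds at 1, so ◇(r → s) is true at 1.

No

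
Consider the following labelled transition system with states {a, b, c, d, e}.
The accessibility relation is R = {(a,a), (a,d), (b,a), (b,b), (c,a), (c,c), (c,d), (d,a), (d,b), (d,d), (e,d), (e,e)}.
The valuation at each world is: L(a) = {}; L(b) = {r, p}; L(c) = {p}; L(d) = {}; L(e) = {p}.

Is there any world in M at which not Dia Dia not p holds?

No

Recall that Dia ψ holds at a world iff ψ holds at some accessible world.
Let φ = not Dia Dia not p. Evaluate φ at each world:
  a (successors {a, d}): φ is false.
  b (successors {a, b}): φ is false.
  c (successors {a, c, d}): φ is false.
  d (successors {a, b, d}): φ is false.
  e (successors {d, e}): φ is false.
For instance, at b:
  At b: Dia Dia not p is true, so not Dia Dia not p is false.
    At b: Dia Dia not p requires Dia not p at some successor in {a, b}.
      Dia not p holds at a, so Dia Dia not p is true at b.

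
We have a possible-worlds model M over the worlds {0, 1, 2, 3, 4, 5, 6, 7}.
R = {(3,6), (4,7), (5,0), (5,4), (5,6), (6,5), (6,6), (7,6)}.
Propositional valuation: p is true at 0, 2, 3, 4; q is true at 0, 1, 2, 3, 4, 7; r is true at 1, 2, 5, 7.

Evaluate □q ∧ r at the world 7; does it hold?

Recall that □ψ holds at a world iff ψ holds at every accessible world, and ◇ψ holds iff ψ holds at some accessible world.
At 7: □q is false, r is true, so □q ∧ r is false.
  At 7: □q requires q at every successor {6}.
    q fails at 6, so □q is false at 7.

No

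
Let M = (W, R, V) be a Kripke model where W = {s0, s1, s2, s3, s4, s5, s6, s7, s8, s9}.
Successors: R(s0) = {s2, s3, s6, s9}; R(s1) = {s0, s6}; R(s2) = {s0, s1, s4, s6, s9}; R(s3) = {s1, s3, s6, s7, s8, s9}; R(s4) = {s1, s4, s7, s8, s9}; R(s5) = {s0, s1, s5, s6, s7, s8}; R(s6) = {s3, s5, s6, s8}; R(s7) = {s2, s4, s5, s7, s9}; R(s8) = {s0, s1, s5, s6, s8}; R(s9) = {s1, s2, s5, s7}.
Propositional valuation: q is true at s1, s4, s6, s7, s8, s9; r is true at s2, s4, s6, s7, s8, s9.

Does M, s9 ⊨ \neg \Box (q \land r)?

Yes

At s9: \Box (q \land r) is false, so \neg \Box (q \land r) is true.
  At s9: \Box (q \land r) requires q \land r at every successor {s1, s2, s5, s7}.
    q \land r fails at s1, so \Box (q \land r) is false at s9.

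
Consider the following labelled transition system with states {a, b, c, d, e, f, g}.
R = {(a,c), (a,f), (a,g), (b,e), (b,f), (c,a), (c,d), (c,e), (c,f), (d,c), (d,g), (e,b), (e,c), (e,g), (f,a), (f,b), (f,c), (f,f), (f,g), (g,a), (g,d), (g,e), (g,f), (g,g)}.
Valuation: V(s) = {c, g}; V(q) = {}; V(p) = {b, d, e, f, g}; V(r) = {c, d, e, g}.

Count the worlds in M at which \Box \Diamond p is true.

Let φ = \Box \Diamond p. Evaluate φ at each world:
  a (successors {c, f, g}): φ is true.
  b (successors {e, f}): φ is true.
  c (successors {a, d, e, f}): φ is true.
  d (successors {c, g}): φ is true.
  e (successors {b, c, g}): φ is true.
  f (successors {a, b, c, f, g}): φ is true.
  g (successors {a, d, e, f, g}): φ is true.
For instance, at f:
  At f: \Box \Diamond p requires \Diamond p at every successor {a, b, c, f, g}.
    At a: \Diamond p is true.
    At b: \Diamond p is true.
    At c: \Diamond p is true.
    At f: \Diamond p is true.
    At g: \Diamond p is true.
  So \Box \Diamond p is true at f.
Satisfying worlds: {a, b, c, d, e, f, g}

7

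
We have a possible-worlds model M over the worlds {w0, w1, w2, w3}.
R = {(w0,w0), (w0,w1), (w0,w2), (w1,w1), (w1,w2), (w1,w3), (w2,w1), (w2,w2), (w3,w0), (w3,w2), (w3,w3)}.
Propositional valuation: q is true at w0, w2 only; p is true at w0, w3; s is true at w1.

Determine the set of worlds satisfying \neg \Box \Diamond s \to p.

Let φ = \neg \Box \Diamond s \to p. Evaluate φ at each world:
  w0 (successors {w0, w1, w2}): φ is true.
  w1 (successors {w1, w2, w3}): φ is false.
  w2 (successors {w1, w2}): φ is true.
  w3 (successors {w0, w2, w3}): φ is true.
For instance, at w2:
  At w2: \neg \Box \Diamond s is false, p is false, so \neg \Box \Diamond s \to p is true.
    At w2: \Box \Diamond s is true, so \neg \Box \Diamond s is false.
      At w2: \Box \Diamond s requires \Diamond s at every successor {w1, w2}.
        At w1: \Diamond s is true.
        At w2: \Diamond s is true.
      So \Box \Diamond s is true at w2.
Satisfying worlds: {w0, w2, w3}

w0, w2, w3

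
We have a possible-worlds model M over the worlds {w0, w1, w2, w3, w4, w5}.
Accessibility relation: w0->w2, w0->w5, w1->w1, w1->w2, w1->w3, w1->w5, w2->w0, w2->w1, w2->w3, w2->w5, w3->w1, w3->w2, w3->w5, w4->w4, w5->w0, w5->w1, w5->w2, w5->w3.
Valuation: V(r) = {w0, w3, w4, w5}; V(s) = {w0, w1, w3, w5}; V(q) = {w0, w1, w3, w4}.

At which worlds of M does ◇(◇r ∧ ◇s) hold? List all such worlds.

Let φ = ◇(◇r ∧ ◇s). Evaluate φ at each world:
  w0 (successors {w2, w5}): φ is true.
  w1 (successors {w1, w2, w3, w5}): φ is true.
  w2 (successors {w0, w1, w3, w5}): φ is true.
  w3 (successors {w1, w2, w5}): φ is true.
  w4 (successors {w4}): φ is false.
  w5 (successors {w0, w1, w2, w3}): φ is true.
For instance, at w1:
  At w1: ◇(◇r ∧ ◇s) requires ◇r ∧ ◇s at some successor in {w1, w2, w3, w5}.
    ◇r ∧ ◇s holds at w1, so ◇(◇r ∧ ◇s) is true at w1.
      At w1: ◇r is true, ◇s is true, so ◇r ∧ ◇s is true.
Satisfying worlds: {w0, w1, w2, w3, w5}

w0, w1, w2, w3, w5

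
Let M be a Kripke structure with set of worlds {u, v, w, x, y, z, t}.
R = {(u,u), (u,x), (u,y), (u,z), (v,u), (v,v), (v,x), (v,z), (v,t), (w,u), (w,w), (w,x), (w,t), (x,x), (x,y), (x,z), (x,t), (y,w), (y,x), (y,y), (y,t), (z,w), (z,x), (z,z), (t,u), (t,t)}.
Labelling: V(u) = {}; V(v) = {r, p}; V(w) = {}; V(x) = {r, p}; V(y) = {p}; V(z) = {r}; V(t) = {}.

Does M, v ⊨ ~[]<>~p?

Recall that []ψ holds at a world iff ψ holds at every accessible world, and <>ψ holds iff ψ holds at some accessible world.
At v: []<>~p is true, so ~[]<>~p is false.
  At v: []<>~p requires <>~p at every successor {u, v, x, z, t}.
    At u: <>~p is true.
    At v: <>~p is true.
    At x: <>~p is true.
    At z: <>~p is true.
    At t: <>~p is true.
  So []<>~p is true at v.

No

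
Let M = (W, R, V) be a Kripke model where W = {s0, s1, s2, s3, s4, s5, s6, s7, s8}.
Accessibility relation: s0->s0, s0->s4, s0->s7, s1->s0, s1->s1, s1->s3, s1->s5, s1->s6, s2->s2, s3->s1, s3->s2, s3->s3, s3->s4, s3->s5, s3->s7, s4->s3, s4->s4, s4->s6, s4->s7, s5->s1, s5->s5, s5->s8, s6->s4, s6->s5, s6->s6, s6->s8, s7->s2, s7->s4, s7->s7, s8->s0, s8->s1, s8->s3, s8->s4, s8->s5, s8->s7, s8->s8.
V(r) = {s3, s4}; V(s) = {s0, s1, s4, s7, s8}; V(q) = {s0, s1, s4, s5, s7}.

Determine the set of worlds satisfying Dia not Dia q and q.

Recall that Dia ψ holds at a world iff ψ holds at some accessible world.
Let φ = Dia not Dia q and q. Evaluate φ at each world:
  s0 (successors {s0, s4, s7}): φ is false.
  s1 (successors {s0, s1, s3, s5, s6}): φ is false.
  s2 (successors {s2}): φ is false.
  s3 (successors {s1, s2, s3, s4, s5, s7}): φ is false.
  s4 (successors {s3, s4, s6, s7}): φ is false.
  s5 (successors {s1, s5, s8}): φ is false.
  s6 (successors {s4, s5, s6, s8}): φ is false.
  s7 (successors {s2, s4, s7}): φ is true.
  s8 (successors {s0, s1, s3, s4, s5, s7, s8}): φ is false.
For instance, at s0:
  At s0: Dia not Dia q is false, q is true, so Dia not Dia q and q is false.
    At s0: Dia not Dia q requires not Dia q at some successor in {s0, s4, s7}.
      At s0: not Dia q is false.
      At s4: not Dia q is false.
      At s7: not Dia q is false.
    So Dia not Dia q is false at s0.
Satisfying worlds: {s7}

s7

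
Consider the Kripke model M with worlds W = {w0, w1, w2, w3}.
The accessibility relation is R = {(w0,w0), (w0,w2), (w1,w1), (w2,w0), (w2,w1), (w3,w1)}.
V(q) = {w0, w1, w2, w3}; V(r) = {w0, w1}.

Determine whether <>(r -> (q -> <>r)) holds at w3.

At w3: <>(r -> (q -> <>r)) requires r -> (q -> <>r) at some successor in {w1}.
  r -> (q -> <>r) holds at w1, so <>(r -> (q -> <>r)) is true at w3.
    At w1: r is true, q -> <>r is true, so r -> (q -> <>r) is true.
      At w1: q is true, <>r is true, so q -> <>r is true.

Yes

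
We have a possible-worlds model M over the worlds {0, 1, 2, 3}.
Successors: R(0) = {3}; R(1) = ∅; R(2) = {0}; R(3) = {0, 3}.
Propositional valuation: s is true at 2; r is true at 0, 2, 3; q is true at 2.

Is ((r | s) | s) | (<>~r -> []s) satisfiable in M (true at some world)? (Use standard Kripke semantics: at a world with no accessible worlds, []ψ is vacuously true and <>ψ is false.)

Yes

Let φ = ((r | s) | s) | (<>~r -> []s). Evaluate φ at each world:
  0 (successors {3}): φ is true.
  1 (successors ∅): φ is true.
  2 (successors {0}): φ is true.
  3 (successors {0, 3}): φ is true.
Detail at 0 (witness):
  At 0: (r | s) | s is true, <>~r -> []s is true, so ((r | s) | s) | (<>~r -> []s) is true.
    At 0: <>~r is false, []s is false, so <>~r -> []s is true.
      At 0: <>~r requires ~r at some successor in {3}.
        At 3: ~r is false.
      So <>~r is false at 0.
      At 0: []s requires s at every successor {3}.
        s fails at 3, so []s is false at 0.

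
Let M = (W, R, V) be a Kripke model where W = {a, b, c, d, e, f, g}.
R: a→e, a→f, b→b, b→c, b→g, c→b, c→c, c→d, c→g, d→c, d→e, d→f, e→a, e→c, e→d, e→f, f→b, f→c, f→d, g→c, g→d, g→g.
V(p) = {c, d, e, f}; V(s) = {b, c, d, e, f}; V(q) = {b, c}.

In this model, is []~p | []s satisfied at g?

No

At g: []~p is false, []s is false, so []~p | []s is false.
  At g: []~p requires ~p at every successor {c, d, g}.
    ~p fails at c, so []~p is false at g.
  At g: []s requires s at every successor {c, d, g}.
    s fails at g, so []s is false at g.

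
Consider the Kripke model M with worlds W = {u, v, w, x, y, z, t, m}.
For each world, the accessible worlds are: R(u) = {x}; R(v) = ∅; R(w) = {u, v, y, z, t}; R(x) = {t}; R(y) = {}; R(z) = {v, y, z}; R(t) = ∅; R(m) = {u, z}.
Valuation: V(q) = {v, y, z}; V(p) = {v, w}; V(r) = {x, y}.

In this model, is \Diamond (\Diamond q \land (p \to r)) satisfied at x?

Recall that \Diamond ψ holds at a world iff ψ holds at some accessible world.
At x: \Diamond (\Diamond q \land (p \to r)) requires \Diamond q \land (p \to r) at some successor in {t}.
  At t: \Diamond q \land (p \to r) is false.
So \Diamond (\Diamond q \land (p \to r)) is false at x.

No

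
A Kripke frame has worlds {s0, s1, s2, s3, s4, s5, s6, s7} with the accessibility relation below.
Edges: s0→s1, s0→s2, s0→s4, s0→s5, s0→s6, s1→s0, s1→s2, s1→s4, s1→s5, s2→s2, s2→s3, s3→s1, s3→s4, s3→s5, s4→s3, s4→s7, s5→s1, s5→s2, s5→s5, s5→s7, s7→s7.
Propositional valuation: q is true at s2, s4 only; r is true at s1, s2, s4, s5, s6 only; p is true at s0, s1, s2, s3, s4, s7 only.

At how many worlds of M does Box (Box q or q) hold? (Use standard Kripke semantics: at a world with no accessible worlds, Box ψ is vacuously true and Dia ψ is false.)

Let φ = Box (Box q or q). Evaluate φ at each world:
  s0 (successors {s1, s2, s4, s5, s6}): φ is false.
  s1 (successors {s0, s2, s4, s5}): φ is false.
  s2 (successors {s2, s3}): φ is false.
  s3 (successors {s1, s4, s5}): φ is false.
  s4 (successors {s3, s7}): φ is false.
  s5 (successors {s1, s2, s5, s7}): φ is false.
  s6 (successors ∅): φ is true.
  s7 (successors {s7}): φ is false.
For instance, at s4:
  At s4: Box (Box q or q) requires Box q or q at every successor {s3, s7}.
    Box q or q fails at s3, so Box (Box q or q) is false at s4.
      At s3: Box q is false, q is false, so Box q or q is false.
Satisfying worlds: {s6}

1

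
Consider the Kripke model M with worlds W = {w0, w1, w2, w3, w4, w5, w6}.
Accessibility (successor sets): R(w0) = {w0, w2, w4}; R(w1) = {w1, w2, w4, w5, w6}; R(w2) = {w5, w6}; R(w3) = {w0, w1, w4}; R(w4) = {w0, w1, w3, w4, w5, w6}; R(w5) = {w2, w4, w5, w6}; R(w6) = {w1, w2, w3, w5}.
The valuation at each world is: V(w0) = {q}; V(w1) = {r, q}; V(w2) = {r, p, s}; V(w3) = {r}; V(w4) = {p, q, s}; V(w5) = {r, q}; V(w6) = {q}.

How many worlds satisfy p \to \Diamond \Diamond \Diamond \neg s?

Let φ = p \to \Diamond \Diamond \Diamond \neg s. Evaluate φ at each world:
  w0 (successors {w0, w2, w4}): φ is true.
  w1 (successors {w1, w2, w4, w5, w6}): φ is true.
  w2 (successors {w5, w6}): φ is true.
  w3 (successors {w0, w1, w4}): φ is true.
  w4 (successors {w0, w1, w3, w4, w5, w6}): φ is true.
  w5 (successors {w2, w4, w5, w6}): φ is true.
  w6 (successors {w1, w2, w3, w5}): φ is true.
For instance, at w1:
  At w1: p is false, \Diamond \Diamond \Diamond \neg s is true, so p \to \Diamond \Diamond \Diamond \neg s is true.
    At w1: \Diamond \Diamond \Diamond \neg s requires \Diamond \Diamond \neg s at some successor in {w1, w2, w4, w5, w6}.
      \Diamond \Diamond \neg s holds at w1, so \Diamond \Diamond \Diamond \neg s is true at w1.
Satisfying worlds: {w0, w1, w2, w3, w4, w5, w6}

7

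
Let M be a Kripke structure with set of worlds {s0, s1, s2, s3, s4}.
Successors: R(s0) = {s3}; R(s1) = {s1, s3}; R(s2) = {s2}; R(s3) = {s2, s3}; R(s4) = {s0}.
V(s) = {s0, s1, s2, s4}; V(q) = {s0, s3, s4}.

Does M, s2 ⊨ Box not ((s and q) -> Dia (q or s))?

At s2: Box not ((s and q) -> Dia (q or s)) requires not ((s and q) -> Dia (q or s)) at every successor {s2}.
  not ((s and q) -> Dia (q or s)) fails at s2, so Box not ((s and q) -> Dia (q or s)) is false at s2.
    At s2: (s and q) -> Dia (q or s) is true, so not ((s and q) -> Dia (q or s)) is false.
      At s2: s and q is false, Dia (q or s) is true, so (s and q) -> Dia (q or s) is true.

No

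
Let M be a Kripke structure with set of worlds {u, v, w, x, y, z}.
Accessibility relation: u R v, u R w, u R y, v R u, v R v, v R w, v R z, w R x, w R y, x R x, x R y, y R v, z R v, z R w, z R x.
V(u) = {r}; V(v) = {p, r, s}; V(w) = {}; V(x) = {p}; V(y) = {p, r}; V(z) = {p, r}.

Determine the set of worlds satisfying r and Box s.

Let φ = r and Box s. Evaluate φ at each world:
  u (successors {v, w, y}): φ is false.
  v (successors {u, v, w, z}): φ is false.
  w (successors {x, y}): φ is false.
  x (successors {x, y}): φ is false.
  y (successors {v}): φ is true.
  z (successors {v, w, x}): φ is false.
For instance, at z:
  At z: r is true, Box s is false, so r and Box s is false.
    At z: Box s requires s at every successor {v, w, x}.
      s fails at w, so Box s is false at z.
Satisfying worlds: {y}

y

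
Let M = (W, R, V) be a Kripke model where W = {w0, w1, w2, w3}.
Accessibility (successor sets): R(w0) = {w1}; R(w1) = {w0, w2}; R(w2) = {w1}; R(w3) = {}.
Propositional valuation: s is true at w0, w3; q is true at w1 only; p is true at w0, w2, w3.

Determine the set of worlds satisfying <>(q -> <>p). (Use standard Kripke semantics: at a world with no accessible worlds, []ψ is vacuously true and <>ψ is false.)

Recall that <>ψ holds at a world iff ψ holds at some accessible world.
Let φ = <>(q -> <>p). Evaluate φ at each world:
  w0 (successors {w1}): φ is true.
  w1 (successors {w0, w2}): φ is true.
  w2 (successors {w1}): φ is true.
  w3 (successors ∅): φ is false.
For instance, at w1:
  At w1: <>(q -> <>p) requires q -> <>p at some successor in {w0, w2}.
    q -> <>p holds at w0, so <>(q -> <>p) is true at w1.
      At w0: q is false, <>p is false, so q -> <>p is true.
Satisfying worlds: {w0, w1, w2}

w0, w1, w2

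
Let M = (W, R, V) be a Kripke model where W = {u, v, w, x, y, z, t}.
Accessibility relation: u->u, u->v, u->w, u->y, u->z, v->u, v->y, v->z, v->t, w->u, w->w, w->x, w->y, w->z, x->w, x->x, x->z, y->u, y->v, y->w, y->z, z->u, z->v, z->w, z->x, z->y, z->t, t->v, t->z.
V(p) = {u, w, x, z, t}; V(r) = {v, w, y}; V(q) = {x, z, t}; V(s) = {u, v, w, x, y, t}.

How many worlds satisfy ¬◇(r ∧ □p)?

Let φ = ¬◇(r ∧ □p). Evaluate φ at each world:
  u (successors {u, v, w, y, z}): φ is true.
  v (successors {u, y, z, t}): φ is true.
  w (successors {u, w, x, y, z}): φ is true.
  x (successors {w, x, z}): φ is true.
  y (successors {u, v, w, z}): φ is true.
  z (successors {u, v, w, x, y, t}): φ is true.
  t (successors {v, z}): φ is true.
For instance, at v:
  At v: ◇(r ∧ □p) is false, so ¬◇(r ∧ □p) is true.
    At v: ◇(r ∧ □p) requires r ∧ □p at some successor in {u, y, z, t}.
      At u: r ∧ □p is false.
      At y: r ∧ □p is false.
      At z: r ∧ □p is false.
      At t: r ∧ □p is false.
    So ◇(r ∧ □p) is false at v.
Satisfying worlds: {u, v, w, x, y, z, t}

7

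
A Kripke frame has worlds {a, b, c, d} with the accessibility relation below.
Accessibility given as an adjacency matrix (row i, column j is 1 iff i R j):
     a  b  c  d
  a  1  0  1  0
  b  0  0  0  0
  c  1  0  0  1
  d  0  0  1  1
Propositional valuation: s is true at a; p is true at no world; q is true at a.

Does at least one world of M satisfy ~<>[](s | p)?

Let φ = ~<>[](s | p). Evaluate φ at each world:
  a (successors {a, c}): φ is true.
  b (successors ∅): φ is true.
  c (successors {a, d}): φ is true.
  d (successors {c, d}): φ is true.
Detail at a (witness):
  At a: <>[](s | p) is false, so ~<>[](s | p) is true.
    At a: <>[](s | p) requires [](s | p) at some successor in {a, c}.
      At a: [](s | p) is false.
      At c: [](s | p) is false.
    So <>[](s | p) is false at a.

Yes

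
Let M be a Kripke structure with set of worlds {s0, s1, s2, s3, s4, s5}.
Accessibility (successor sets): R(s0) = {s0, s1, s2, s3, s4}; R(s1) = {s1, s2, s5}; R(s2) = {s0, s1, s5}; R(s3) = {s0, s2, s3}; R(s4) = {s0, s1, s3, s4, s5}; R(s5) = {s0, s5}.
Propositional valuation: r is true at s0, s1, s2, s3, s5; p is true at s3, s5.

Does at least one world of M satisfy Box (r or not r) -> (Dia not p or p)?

Yes

Let φ = Box (r or not r) -> (Dia not p or p). Evaluate φ at each world:
  s0 (successors {s0, s1, s2, s3, s4}): φ is true.
  s1 (successors {s1, s2, s5}): φ is true.
  s2 (successors {s0, s1, s5}): φ is true.
  s3 (successors {s0, s2, s3}): φ is true.
  s4 (successors {s0, s1, s3, s4, s5}): φ is true.
  s5 (successors {s0, s5}): φ is true.
Detail at s0 (witness):
  At s0: Box (r or not r) is true, Dia not p or p is true, so Box (r or not r) -> (Dia not p or p) is true.
    At s0: Box (r or not r) requires r or not r at every successor {s0, s1, s2, s3, s4}.
      At s0: r or not r is true.
      At s1: r or not r is true.
      At s2: r or not r is true.
      At s3: r or not r is true.
      At s4: r or not r is true.
    So Box (r or not r) is true at s0.
    At s0: Dia not p is true, p is false, so Dia not p or p is true.
      At s0: Dia not p requires not p at some successor in {s0, s1, s2, s3, s4}.
        not p holds at s0, so Dia not p is true at s0.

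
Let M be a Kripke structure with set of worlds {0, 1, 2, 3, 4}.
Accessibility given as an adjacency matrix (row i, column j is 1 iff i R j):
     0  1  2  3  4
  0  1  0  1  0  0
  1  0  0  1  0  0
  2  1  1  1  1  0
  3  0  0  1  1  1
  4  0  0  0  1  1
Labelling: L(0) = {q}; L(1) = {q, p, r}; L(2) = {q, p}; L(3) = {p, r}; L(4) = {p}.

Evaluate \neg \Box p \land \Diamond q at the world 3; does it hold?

At 3: \neg \Box p is false, \Diamond q is true, so \neg \Box p \land \Diamond q is false.
  At 3: \Box p is true, so \neg \Box p is false.
    At 3: \Box p requires p at every successor {2, 3, 4}.
      At 2: p is true.
      At 3: p is true.
      At 4: p is true.
    So \Box p is true at 3.
  At 3: \Diamond q requires q at some successor in {2, 3, 4}.
    q holds at 2, so \Diamond q is true at 3.

No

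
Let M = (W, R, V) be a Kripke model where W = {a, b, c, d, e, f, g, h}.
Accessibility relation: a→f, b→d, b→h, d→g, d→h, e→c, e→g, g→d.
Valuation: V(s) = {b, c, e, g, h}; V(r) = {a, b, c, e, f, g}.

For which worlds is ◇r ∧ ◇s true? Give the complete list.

d, e

Let φ = ◇r ∧ ◇s. Evaluate φ at each world:
  a (successors {f}): φ is false.
  b (successors {d, h}): φ is false.
  c (successors ∅): φ is false.
  d (successors {g, h}): φ is true.
  e (successors {c, g}): φ is true.
  f (successors ∅): φ is false.
  g (successors {d}): φ is false.
  h (successors ∅): φ is false.
For instance, at g:
  At g: ◇r is false, ◇s is false, so ◇r ∧ ◇s is false.
    At g: ◇r requires r at some successor in {d}.
      At d: r is false.
    So ◇r is false at g.
    At g: ◇s requires s at some successor in {d}.
      At d: s is false.
    So ◇s is false at g.
Satisfying worlds: {d, e}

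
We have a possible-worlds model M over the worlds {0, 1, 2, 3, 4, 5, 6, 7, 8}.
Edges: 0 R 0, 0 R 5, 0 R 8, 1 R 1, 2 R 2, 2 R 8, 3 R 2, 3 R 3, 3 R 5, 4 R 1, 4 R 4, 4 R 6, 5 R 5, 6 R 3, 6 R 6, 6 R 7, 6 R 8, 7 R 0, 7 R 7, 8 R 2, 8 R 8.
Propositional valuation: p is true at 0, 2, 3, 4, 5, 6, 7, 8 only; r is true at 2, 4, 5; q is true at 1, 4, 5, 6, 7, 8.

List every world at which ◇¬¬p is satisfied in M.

0, 2, 3, 4, 5, 6, 7, 8

Let φ = ◇¬¬p. Evaluate φ at each world:
  0 (successors {0, 5, 8}): φ is true.
  1 (successors {1}): φ is false.
  2 (successors {2, 8}): φ is true.
  3 (successors {2, 3, 5}): φ is true.
  4 (successors {1, 4, 6}): φ is true.
  5 (successors {5}): φ is true.
  6 (successors {3, 6, 7, 8}): φ is true.
  7 (successors {0, 7}): φ is true.
  8 (successors {2, 8}): φ is true.
For instance, at 5:
  At 5: ◇¬¬p requires ¬¬p at some successor in {5}.
    ¬¬p holds at 5, so ◇¬¬p is true at 5.
Satisfying worlds: {0, 2, 3, 4, 5, 6, 7, 8}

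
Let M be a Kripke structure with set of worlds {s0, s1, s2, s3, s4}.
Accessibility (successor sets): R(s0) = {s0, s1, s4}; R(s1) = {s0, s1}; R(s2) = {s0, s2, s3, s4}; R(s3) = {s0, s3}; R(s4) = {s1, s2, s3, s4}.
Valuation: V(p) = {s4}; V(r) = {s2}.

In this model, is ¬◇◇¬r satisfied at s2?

Recall that ◇ψ holds at a world iff ψ holds at some accessible world.
At s2: ◇◇¬r is true, so ¬◇◇¬r is false.
  At s2: ◇◇¬r requires ◇¬r at some successor in {s0, s2, s3, s4}.
    ◇¬r holds at s0, so ◇◇¬r is true at s2.
      At s0: ◇¬r requires ¬r at some successor in {s0, s1, s4}.
        ¬r holds at s0, so ◇¬r is true at s0.

No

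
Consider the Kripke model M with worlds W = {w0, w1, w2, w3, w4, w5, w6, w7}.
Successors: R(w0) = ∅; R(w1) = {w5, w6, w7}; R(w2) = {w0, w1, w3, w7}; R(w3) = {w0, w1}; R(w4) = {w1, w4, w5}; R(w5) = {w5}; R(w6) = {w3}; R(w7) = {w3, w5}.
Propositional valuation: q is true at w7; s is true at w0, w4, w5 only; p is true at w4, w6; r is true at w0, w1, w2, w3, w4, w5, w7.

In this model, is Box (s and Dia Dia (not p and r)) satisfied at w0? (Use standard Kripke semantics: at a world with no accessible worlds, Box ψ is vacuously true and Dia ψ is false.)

Yes

At w0: no accessible worlds, so Box (s and Dia Dia (not p and r)) holds vacuously.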